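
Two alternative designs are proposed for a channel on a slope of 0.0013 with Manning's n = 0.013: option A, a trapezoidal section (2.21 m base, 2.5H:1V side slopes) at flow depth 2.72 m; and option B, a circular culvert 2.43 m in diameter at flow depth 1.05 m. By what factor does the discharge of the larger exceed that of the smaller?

Channel A: With bottom width b = 2.21 m and side slope z = 2.5: A = (b + zy)y = (2.21 + 2.5×2.72)×2.72 = 24.51 m²; P = b + 2y√(1+z²) = 2.21 + 2×2.72×2.693 = 16.86 m. Hydraulic radius R = A/P = 24.51/16.86 = 1.454 m. Q_A = (1/0.013)·24.51·1.454^(2/3)·√0.0013 = 87.23 m³/s.
Channel B: For a circular section of diameter D = 2.43 m at depth y = 1.05 m, the central angle is θ = 2 arccos(1 − 2y/D) = 2.869 rad. Then A = (D²/8)(θ − sin θ) = 1.919 m² and P = Dθ/2 = 3.486 m. Hydraulic radius R = A/P = 1.919/3.486 = 0.5505 m. Q_B = (1/0.013)·1.919·0.5505^(2/3)·√0.0013 = 3.575 m³/s.
The larger discharge is 87.23 m³/s and the smaller is 3.575 m³/s; the ratio is 24.4.

24.4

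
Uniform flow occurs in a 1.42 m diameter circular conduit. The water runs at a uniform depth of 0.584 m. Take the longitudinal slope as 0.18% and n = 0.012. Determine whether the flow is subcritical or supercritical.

For a circular section of diameter D = 1.42 m at depth y = 0.584 m, the central angle is θ = 2 arccos(1 − 2y/D) = 2.785 rad. Then A = (D²/8)(θ − sin θ) = 0.6139 m² and P = Dθ/2 = 1.977 m.
Hydraulic radius R = A/P = 0.6139/1.977 = 0.3105 m.
V = (1/n) R^(2/3) √S = (1/0.012) × 0.3105^(2/3) × √0.0018 = 1.621 m/s. Hydraulic depth D_h = A/T = 0.6139/1.397 = 0.4393 m.
Froude number Fr = V/√(g·D_h) = 1.621/√(9.81×0.4393) = 0.781, which is less than 1, so the flow is subcritical.

subcritical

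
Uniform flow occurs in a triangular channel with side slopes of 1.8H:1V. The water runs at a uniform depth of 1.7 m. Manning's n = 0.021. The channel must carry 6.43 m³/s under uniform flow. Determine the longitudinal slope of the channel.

S = 0.001

For a triangular section with side slope z = 1.8: A = zy² = 1.8×1.7² = 5.202 m²; P = 2y√(1+z²) = 2×1.7×2.059 = 7.001 m.
Hydraulic radius R = A/P = 5.202/7.001 = 0.743 m.
From Manning's equation, S = [nQ / (1 A R^(2/3))]² = [0.021 × 6.43 / (1 × 5.202 × 0.743^(2/3))]² = 0.001.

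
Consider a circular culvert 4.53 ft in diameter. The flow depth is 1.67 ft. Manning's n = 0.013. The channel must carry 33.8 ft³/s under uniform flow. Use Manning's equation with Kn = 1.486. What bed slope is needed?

S = 0.00339

For a circular section of diameter D = 4.53 ft at depth y = 1.67 ft, the central angle is θ = 2 arccos(1 − 2y/D) = 2.61 rad. Then A = (D²/8)(θ − sin θ) = 5.395 ft² and P = Dθ/2 = 5.912 ft.
Hydraulic radius R = A/P = 5.395/5.912 = 0.9125 ft.
From Manning's equation, S = [nQ / (1.486 A R^(2/3))]² = [0.013 × 33.8 / (1.486 × 5.395 × 0.9125^(2/3))]² = 0.00339.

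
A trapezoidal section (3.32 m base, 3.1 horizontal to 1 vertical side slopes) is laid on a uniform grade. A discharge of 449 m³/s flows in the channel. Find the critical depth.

y_c = 4.82 m

At critical depth, Q² T / (g A³) = 1, i.e. A³/T = Q²/g = 449²/9.81 = 20550.
At y = 3.45 m: A³/T = 4575 — short.
At y = 5.46 m: A³/T = 36340 — over.
At y = 4.82 m: A³/T = 20540 — ≈ 20550.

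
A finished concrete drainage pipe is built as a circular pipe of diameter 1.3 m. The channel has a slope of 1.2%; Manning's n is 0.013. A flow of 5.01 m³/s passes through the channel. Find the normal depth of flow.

y_n = 1.01 m

Manning's equation rearranged: A R^(2/3) = nQ / (1·√S) = 0.013 × 5.01 / (√0.012) = 0.5946.
At y = 1.16 m: A R^(2/3) = 0.6662 — too large.
At y = 0.85 m: A R^(2/3) = 0.4786 — too small.
At y = 1.01 m: A R^(2/3) = 0.5951 — close enough.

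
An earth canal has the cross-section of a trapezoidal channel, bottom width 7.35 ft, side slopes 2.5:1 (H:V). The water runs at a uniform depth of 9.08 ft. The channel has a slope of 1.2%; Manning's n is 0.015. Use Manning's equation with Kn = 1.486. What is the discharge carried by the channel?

Q = 8490 ft³/s

With bottom width b = 7.35 ft and side slope z = 2.5: A = (b + zy)y = (7.35 + 2.5×9.08)×9.08 = 272.9 ft²; P = b + 2y√(1+z²) = 7.35 + 2×9.08×2.693 = 56.25 ft.
Hydraulic radius R = A/P = 272.9/56.25 = 4.851 ft.
Manning's equation: Q = (1.486/n) A R^(2/3) S^(1/2) = (1.486/0.015) × 272.9 × 4.851^(2/3) × 0.012^(1/2) = 8490 ft³/s.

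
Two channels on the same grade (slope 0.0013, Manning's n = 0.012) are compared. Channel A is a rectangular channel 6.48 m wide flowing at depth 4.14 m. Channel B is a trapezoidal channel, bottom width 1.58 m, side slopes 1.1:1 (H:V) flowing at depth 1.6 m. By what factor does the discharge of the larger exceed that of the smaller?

8.38

Channel A: Flow area A = b·y = 6.48 × 4.14 = 26.83 m². Wetted perimeter P = b + 2y = 6.48 + 2×4.14 = 14.76 m. Hydraulic radius R = A/P = 26.83/14.76 = 1.818 m. Q_A = (1/0.012)·26.83·1.818^(2/3)·√0.0013 = 120 m³/s.
Channel B: With bottom width b = 1.58 m and side slope z = 1.1: A = (b + zy)y = (1.58 + 1.1×1.6)×1.6 = 5.344 m²; P = b + 2y√(1+z²) = 1.58 + 2×1.6×1.487 = 6.337 m. Hydraulic radius R = A/P = 5.344/6.337 = 0.8433 m. Q_B = (1/0.012)·5.344·0.8433^(2/3)·√0.0013 = 14.33 m³/s.
The larger discharge is 120 m³/s and the smaller is 14.33 m³/s; the ratio is 8.38.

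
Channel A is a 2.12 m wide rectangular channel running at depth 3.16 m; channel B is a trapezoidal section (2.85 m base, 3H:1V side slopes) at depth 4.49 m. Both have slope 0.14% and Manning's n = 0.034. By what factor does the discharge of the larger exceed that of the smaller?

Channel A: Flow area A = b·y = 2.12 × 3.16 = 6.699 m². Wetted perimeter P = b + 2y = 2.12 + 2×3.16 = 8.44 m. Hydraulic radius R = A/P = 6.699/8.44 = 0.7937 m. Q_A = (1/0.034)·6.699·0.7937^(2/3)·√0.0014 = 6.32 m³/s.
Channel B: With bottom width b = 2.85 m and side slope z = 3: A = (b + zy)y = (2.85 + 3×4.49)×4.49 = 73.28 m²; P = b + 2y√(1+z²) = 2.85 + 2×4.49×3.162 = 31.25 m. Hydraulic radius R = A/P = 73.28/31.25 = 2.345 m. Q_B = (1/0.034)·73.28·2.345^(2/3)·√0.0014 = 142.3 m³/s.
The larger discharge is 142.3 m³/s and the smaller is 6.32 m³/s; the ratio is 22.5.

22.5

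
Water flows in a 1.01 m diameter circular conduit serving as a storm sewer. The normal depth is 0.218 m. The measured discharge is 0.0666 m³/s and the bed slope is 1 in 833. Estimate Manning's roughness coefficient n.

For a circular section of diameter D = 1.01 m at depth y = 0.218 m, the central angle is θ = 2 arccos(1 − 2y/D) = 1.933 rad. Then A = (D²/8)(θ − sin θ) = 0.1272 m² and P = Dθ/2 = 0.976 m.
Hydraulic radius R = A/P = 0.1272/0.976 = 0.1303 m.
Rearranging Manning's equation: n = (1/Q) A R^(2/3) S^(1/2) = (1/0.0666) × 0.1272 × 0.1303^(2/3) × √0.0012 = 0.017.

n = 0.017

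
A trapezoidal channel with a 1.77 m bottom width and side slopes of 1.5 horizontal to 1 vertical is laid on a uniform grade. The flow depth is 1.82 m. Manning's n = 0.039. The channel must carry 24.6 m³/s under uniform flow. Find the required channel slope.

With bottom width b = 1.77 m and side slope z = 1.5: A = (b + zy)y = (1.77 + 1.5×1.82)×1.82 = 8.19 m²; P = b + 2y√(1+z²) = 1.77 + 2×1.82×1.803 = 8.332 m.
Hydraulic radius R = A/P = 8.19/8.332 = 0.9829 m.
From Manning's equation, S = [nQ / (1 A R^(2/3))]² = [0.039 × 24.6 / (1 × 8.19 × 0.9829^(2/3))]² = 0.014.

S = 0.014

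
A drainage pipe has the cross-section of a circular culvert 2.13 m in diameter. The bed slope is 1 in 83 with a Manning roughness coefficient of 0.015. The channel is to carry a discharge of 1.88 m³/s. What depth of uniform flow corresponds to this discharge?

y_n = 0.476 m

Manning's equation rearranged: A R^(2/3) = nQ / (1·√S) = 0.015 × 1.88 / (√0.01205) = 0.2569.
Try y = 0.412 m: A R^(2/3) = 0.1916 — short.
Try y = 0.543 m: A R^(2/3) = 0.3333 — over.
Try y = 0.476 m: A R^(2/3) = 0.2564 — ≈ 0.2569.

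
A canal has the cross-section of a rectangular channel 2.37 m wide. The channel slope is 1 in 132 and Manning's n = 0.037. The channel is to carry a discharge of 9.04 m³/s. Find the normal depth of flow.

Manning's equation rearranged: A R^(2/3) = nQ / (1·√S) = 0.037 × 9.04 / (√0.007576) = 3.843.
Try y = 2.21 m: A R^(2/3) = 4.405 — too large.
Try y = 1.61 m: A R^(2/3) = 2.958 — too small.
Try y = 1.98 m: A R^(2/3) = 3.844 — matches.

y_n = 1.98 m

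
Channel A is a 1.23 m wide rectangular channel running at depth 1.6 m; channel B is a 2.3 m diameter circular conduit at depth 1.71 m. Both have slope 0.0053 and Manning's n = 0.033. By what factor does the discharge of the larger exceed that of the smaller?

2.26

Channel A: Flow area A = b·y = 1.23 × 1.6 = 1.968 m². Wetted perimeter P = b + 2y = 1.23 + 2×1.6 = 4.43 m. Hydraulic radius R = A/P = 1.968/4.43 = 0.4442 m. Q_A = (1/0.033)·1.968·0.4442^(2/3)·√0.0053 = 2.528 m³/s.
Channel B: For a circular section of diameter D = 2.3 m at depth y = 1.71 m, the central angle is θ = 2 arccos(1 − 2y/D) = 4.159 rad. Then A = (D²/8)(θ − sin θ) = 3.312 m² and P = Dθ/2 = 4.783 m. Hydraulic radius R = A/P = 3.312/4.783 = 0.6926 m. Q_B = (1/0.033)·3.312·0.6926^(2/3)·√0.0053 = 5.721 m³/s.
The larger discharge is 5.721 m³/s and the smaller is 2.528 m³/s; the ratio is 2.26.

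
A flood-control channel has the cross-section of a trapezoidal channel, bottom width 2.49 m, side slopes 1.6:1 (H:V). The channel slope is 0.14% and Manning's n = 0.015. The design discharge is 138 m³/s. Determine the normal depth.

Manning's equation rearranged: A R^(2/3) = nQ / (1·√S) = 0.015 × 138 / (√0.0014) = 55.32.
Try y = 2.7 m: A R^(2/3) = 23.56 — short.
Try y = 4.8 m: A R^(2/3) = 86.76 — over.
Try y = 3.95 m: A R^(2/3) = 55.25 — ≈ 55.32.

y_n = 3.95 m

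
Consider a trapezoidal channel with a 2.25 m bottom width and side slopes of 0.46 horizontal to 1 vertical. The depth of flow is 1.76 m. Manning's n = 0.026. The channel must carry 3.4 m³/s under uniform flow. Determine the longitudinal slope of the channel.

With bottom width b = 2.25 m and side slope z = 0.46: A = (b + zy)y = (2.25 + 0.46×1.76)×1.76 = 5.385 m²; P = b + 2y√(1+z²) = 2.25 + 2×1.76×1.101 = 6.125 m.
Hydraulic radius R = A/P = 5.385/6.125 = 0.8792 m.
From Manning's equation, S = [nQ / (1 A R^(2/3))]² = [0.026 × 3.4 / (1 × 5.385 × 0.8792^(2/3))]² = 0.00032.

S = 0.00032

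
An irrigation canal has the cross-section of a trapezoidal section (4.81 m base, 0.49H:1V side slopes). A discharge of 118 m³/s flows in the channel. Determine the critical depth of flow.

At critical depth, Q² T / (g A³) = 1, i.e. A³/T = Q²/g = 118²/9.81 = 1419.
Try y = 4.07 m: A³/T = 2414 — high.
Try y = 2.69 m: A³/T = 601.6 — low.
Try y = 3.48 m: A³/T = 1418 — ≈ 1419.

y_c = 3.48 m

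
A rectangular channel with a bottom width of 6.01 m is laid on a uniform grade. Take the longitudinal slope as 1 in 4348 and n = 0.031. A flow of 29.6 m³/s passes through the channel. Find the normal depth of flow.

y_n = 6.28 m

Manning's equation rearranged: A R^(2/3) = nQ / (1·√S) = 0.031 × 29.6 / (√0.00023) = 60.51.
Trying y = 7.43 m: A R^(2/3) = 74.15 — high.
Trying y = 6.28 m: A R^(2/3) = 60.56 — close enough.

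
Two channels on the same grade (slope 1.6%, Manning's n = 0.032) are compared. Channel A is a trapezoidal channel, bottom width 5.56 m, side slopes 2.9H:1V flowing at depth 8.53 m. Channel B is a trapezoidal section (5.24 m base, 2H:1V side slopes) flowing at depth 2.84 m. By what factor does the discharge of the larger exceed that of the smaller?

15.7

Channel A: With bottom width b = 5.56 m and side slope z = 2.9: A = (b + zy)y = (5.56 + 2.9×8.53)×8.53 = 258.4 m²; P = b + 2y√(1+z²) = 5.56 + 2×8.53×3.068 = 57.89 m. Hydraulic radius R = A/P = 258.4/57.89 = 4.464 m. Q_A = (1/0.032)·258.4·4.464^(2/3)·√0.016 = 2770 m³/s.
Channel B: With bottom width b = 5.24 m and side slope z = 2: A = (b + zy)y = (5.24 + 2×2.84)×2.84 = 31.01 m²; P = b + 2y√(1+z²) = 5.24 + 2×2.84×2.236 = 17.94 m. Hydraulic radius R = A/P = 31.01/17.94 = 1.729 m. Q_B = (1/0.032)·31.01·1.729^(2/3)·√0.016 = 176.6 m³/s.
The larger discharge is 2770 m³/s and the smaller is 176.6 m³/s; the ratio is 15.7.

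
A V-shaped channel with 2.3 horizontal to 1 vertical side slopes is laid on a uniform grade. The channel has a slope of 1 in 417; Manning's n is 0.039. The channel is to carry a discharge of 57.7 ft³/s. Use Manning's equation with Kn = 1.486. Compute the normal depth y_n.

Manning's equation rearranged: A R^(2/3) = nQ / (1.486·√S) = 0.039 × 57.7 / (1.486 × √0.002398) = 30.92.
Try y = 2.22 ft: A R^(2/3) = 11.47 — too small.
Try y = 3.49 ft: A R^(2/3) = 38.33 — too large.
Try y = 3.22 ft: A R^(2/3) = 30.92 — close enough.

y_n = 3.22 ft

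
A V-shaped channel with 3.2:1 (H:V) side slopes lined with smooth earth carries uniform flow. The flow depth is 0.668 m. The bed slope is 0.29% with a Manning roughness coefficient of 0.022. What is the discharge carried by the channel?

For a triangular section with side slope z = 3.2: A = zy² = 3.2×0.668² = 1.428 m²; P = 2y√(1+z²) = 2×0.668×3.353 = 4.479 m.
Hydraulic radius R = A/P = 1.428/4.479 = 0.3188 m.
Manning's equation: Q = (1/n) A R^(2/3) S^(1/2) = (1/0.022) × 1.428 × 0.3188^(2/3) × 0.0029^(1/2) = 1.63 m³/s.

Q = 1.63 m³/s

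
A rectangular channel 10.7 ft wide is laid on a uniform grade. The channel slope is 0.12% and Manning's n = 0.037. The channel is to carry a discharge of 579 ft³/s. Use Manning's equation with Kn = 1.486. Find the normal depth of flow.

y_n = 15.5 ft

Manning's equation rearranged: A R^(2/3) = nQ / (1.486·√S) = 0.037 × 579 / (1.486 × √0.0012) = 416.2.
At y = 16.7 ft: A R^(2/3) = 454.2 — high.
At y = 15.5 ft: A R^(2/3) = 416.3 — ≈ 416.2.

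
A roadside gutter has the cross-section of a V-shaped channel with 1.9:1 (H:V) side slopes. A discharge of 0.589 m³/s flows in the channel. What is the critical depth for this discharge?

y_c = 0.455 m

At critical depth, Q² T / (g A³) = 1, i.e. A³/T = Q²/g = 0.589²/9.81 = 0.03536.
Try y = 0.363 m: A³/T = 0.01138 — low.
Try y = 0.455 m: A³/T = 0.0352 — matches.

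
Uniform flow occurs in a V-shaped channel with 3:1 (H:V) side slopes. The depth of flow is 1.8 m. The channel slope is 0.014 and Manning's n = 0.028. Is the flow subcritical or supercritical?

For a triangular section with side slope z = 3: A = zy² = 3×1.8² = 9.72 m²; P = 2y√(1+z²) = 2×1.8×3.162 = 11.38 m.
Hydraulic radius R = A/P = 9.72/11.38 = 0.8538 m.
V = (1/n) R^(2/3) √S = (1/0.028) × 0.8538^(2/3) × √0.014 = 3.803 m/s. Hydraulic depth D_h = A/T = 9.72/10.8 = 0.9 m.
Froude number Fr = V/√(g·D_h) = 3.803/√(9.81×0.9) = 1.28, which is greater than 1, so the flow is supercritical.

supercritical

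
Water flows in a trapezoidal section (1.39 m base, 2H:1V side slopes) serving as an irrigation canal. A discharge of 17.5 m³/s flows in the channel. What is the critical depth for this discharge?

y_c = 1.43 m

At critical depth, Q² T / (g A³) = 1, i.e. A³/T = Q²/g = 17.5²/9.81 = 31.22.
At y = 1.01 m: A³/T = 7.524 — low.
At y = 1.43 m: A³/T = 31.57 — matches.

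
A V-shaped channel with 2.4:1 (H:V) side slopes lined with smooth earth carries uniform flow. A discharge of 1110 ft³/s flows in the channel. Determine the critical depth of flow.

y_c = 6.68 ft

At critical depth, Q² T / (g A³) = 1, i.e. A³/T = Q²/g = 1110²/32.2 = 38260.
At y = 8.35 ft: A³/T = 116900 — too large.
At y = 5.44 ft: A³/T = 13720 — too small.
At y = 6.68 ft: A³/T = 38310 — matches.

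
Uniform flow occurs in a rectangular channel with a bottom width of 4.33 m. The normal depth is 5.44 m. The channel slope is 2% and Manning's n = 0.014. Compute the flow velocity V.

Flow area A = b·y = 4.33 × 5.44 = 23.56 m². Wetted perimeter P = b + 2y = 4.33 + 2×5.44 = 15.21 m.
Hydraulic radius R = A/P = 23.56/15.21 = 1.549 m.
From Manning's equation, V = (1/n) R^(2/3) S^(1/2) = (1/0.014) × 1.549^(2/3) × 0.02^(1/2) = 13.5 m/s.

V = 13.5 m/s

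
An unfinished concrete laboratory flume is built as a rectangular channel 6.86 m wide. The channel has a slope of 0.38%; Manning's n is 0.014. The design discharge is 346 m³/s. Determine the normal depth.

Manning's equation rearranged: A R^(2/3) = nQ / (1·√S) = 0.014 × 346 / (√0.0038) = 78.58.
Trying y = 4.94 m: A R^(2/3) = 54.23 — short.
Trying y = 8.34 m: A R^(2/3) = 103.4 — over.
Trying y = 6.65 m: A R^(2/3) = 78.63 — matches.

y_n = 6.65 m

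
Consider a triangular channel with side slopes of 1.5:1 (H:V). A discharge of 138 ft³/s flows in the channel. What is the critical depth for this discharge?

At critical depth, Q² T / (g A³) = 1, i.e. A³/T = Q²/g = 138²/32.2 = 591.4.
Trying y = 2.58 ft: A³/T = 128.6 — low.
Trying y = 3.5 ft: A³/T = 590.9 — close enough.

y_c = 3.5 ft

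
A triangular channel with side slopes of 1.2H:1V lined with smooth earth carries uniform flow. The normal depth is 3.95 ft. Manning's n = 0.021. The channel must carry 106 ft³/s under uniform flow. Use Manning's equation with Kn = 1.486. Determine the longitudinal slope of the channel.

S = 0.00367

For a triangular section with side slope z = 1.2: A = zy² = 1.2×3.95² = 18.72 ft²; P = 2y√(1+z²) = 2×3.95×1.562 = 12.34 ft.
Hydraulic radius R = A/P = 18.72/12.34 = 1.517 ft.
From Manning's equation, S = [nQ / (1.486 A R^(2/3))]² = [0.021 × 106 / (1.486 × 18.72 × 1.517^(2/3))]² = 0.00367.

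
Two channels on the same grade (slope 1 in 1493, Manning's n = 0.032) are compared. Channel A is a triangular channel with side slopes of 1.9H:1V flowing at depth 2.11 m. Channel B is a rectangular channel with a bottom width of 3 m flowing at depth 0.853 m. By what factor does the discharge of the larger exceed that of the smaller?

4.74

Channel A: For a triangular section with side slope z = 1.9: A = zy² = 1.9×2.11² = 8.459 m²; P = 2y√(1+z²) = 2×2.11×2.147 = 9.061 m. Hydraulic radius R = A/P = 8.459/9.061 = 0.9336 m. Q_A = (1/0.032)·8.459·0.9336^(2/3)·√0.0006698 = 6.535 m³/s.
Channel B: Flow area A = b·y = 3 × 0.853 = 2.559 m². Wetted perimeter P = b + 2y = 3 + 2×0.853 = 4.706 m. Hydraulic radius R = A/P = 2.559/4.706 = 0.5438 m. Q_B = (1/0.032)·2.559·0.5438^(2/3)·√0.0006698 = 1.379 m³/s.
The larger discharge is 6.535 m³/s and the smaller is 1.379 m³/s; the ratio is 4.74.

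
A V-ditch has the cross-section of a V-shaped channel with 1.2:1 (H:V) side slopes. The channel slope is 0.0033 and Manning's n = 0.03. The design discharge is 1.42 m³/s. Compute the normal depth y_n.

Manning's equation rearranged: A R^(2/3) = nQ / (1·√S) = 0.03 × 1.42 / (√0.0033) = 0.7416.
At y = 0.938 m: A R^(2/3) = 0.5346 — short.
At y = 1.06 m: A R^(2/3) = 0.7407 — matches.

y_n = 1.06 m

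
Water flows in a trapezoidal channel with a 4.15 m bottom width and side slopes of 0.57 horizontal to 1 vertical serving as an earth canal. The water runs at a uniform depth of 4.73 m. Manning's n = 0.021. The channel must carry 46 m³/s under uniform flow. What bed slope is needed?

With bottom width b = 4.15 m and side slope z = 0.57: A = (b + zy)y = (4.15 + 0.57×4.73)×4.73 = 32.38 m²; P = b + 2y√(1+z²) = 4.15 + 2×4.73×1.151 = 15.04 m.
Hydraulic radius R = A/P = 32.38/15.04 = 2.153 m.
From Manning's equation, S = [nQ / (1 A R^(2/3))]² = [0.021 × 46 / (1 × 32.38 × 2.153^(2/3))]² = 0.00032.

S = 0.00032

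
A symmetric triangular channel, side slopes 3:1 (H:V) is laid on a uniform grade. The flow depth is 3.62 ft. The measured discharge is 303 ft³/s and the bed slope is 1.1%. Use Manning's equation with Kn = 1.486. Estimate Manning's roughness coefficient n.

For a triangular section with side slope z = 3: A = zy² = 3×3.62² = 39.31 ft²; P = 2y√(1+z²) = 2×3.62×3.162 = 22.89 ft.
Hydraulic radius R = A/P = 39.31/22.89 = 1.717 ft.
Rearranging Manning's equation: n = (1.486/Q) A R^(2/3) S^(1/2) = (1.486/303) × 39.31 × 1.717^(2/3) × √0.011 = 0.029.

n = 0.029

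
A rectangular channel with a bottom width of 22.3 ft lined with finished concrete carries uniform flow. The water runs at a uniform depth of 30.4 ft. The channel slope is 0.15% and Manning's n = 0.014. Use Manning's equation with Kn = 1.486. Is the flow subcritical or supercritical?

subcritical

Flow area A = b·y = 22.3 × 30.4 = 677.9 ft². Wetted perimeter P = b + 2y = 22.3 + 2×30.4 = 83.1 ft.
Hydraulic radius R = A/P = 677.9/83.1 = 8.158 ft.
V = (1.486/n) R^(2/3) √S = (1.486/0.014) × 8.158^(2/3) × √0.0015 = 16.66 ft/s. Hydraulic depth D_h = A/T = 677.9/22.3 = 30.4 ft.
Froude number Fr = V/√(g·D_h) = 16.66/√(32.2×30.4) = 0.532, which is less than 1, so the flow is subcritical.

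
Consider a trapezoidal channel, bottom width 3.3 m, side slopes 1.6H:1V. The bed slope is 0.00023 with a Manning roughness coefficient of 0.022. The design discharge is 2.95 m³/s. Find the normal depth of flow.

Manning's equation rearranged: A R^(2/3) = nQ / (1·√S) = 0.022 × 2.95 / (√0.00023) = 4.279.
Trying y = 1.35 m: A R^(2/3) = 6.759 — over.
Trying y = 0.899 m: A R^(2/3) = 3.152 — short.
Trying y = 1.06 m: A R^(2/3) = 4.276 — ≈ 4.279.

y_n = 1.06 m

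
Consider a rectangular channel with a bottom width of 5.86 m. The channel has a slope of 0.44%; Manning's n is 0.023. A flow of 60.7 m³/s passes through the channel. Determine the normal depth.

Manning's equation rearranged: A R^(2/3) = nQ / (1·√S) = 0.023 × 60.7 / (√0.0044) = 21.05.
Trying y = 2.41 m: A R^(2/3) = 17.01 — short.
Trying y = 2.82 m: A R^(2/3) = 21.04 — close enough.

y_n = 2.82 m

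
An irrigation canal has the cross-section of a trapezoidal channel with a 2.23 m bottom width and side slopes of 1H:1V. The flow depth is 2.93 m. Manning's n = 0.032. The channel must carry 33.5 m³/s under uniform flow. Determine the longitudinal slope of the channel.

S = 0.0031

With bottom width b = 2.23 m and side slope z = 1: A = (b + zy)y = (2.23 + 1×2.93)×2.93 = 15.12 m²; P = b + 2y√(1+z²) = 2.23 + 2×2.93×1.414 = 10.52 m.
Hydraulic radius R = A/P = 15.12/10.52 = 1.438 m.
From Manning's equation, S = [nQ / (1 A R^(2/3))]² = [0.032 × 33.5 / (1 × 15.12 × 1.438^(2/3))]² = 0.0031.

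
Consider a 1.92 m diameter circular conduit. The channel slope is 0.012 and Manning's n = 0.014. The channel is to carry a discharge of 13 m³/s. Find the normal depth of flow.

Manning's equation rearranged: A R^(2/3) = nQ / (1·√S) = 0.014 × 13 / (√0.012) = 1.661.
At y = 1.28 m: A R^(2/3) = 1.391 — low.
At y = 1.68 m: A R^(2/3) = 1.865 — high.
At y = 1.47 m: A R^(2/3) = 1.657 — close enough.

y_n = 1.47 m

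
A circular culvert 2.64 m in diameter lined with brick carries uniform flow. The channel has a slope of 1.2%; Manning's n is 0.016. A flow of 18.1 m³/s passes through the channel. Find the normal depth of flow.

y_n = 1.53 m

Manning's equation rearranged: A R^(2/3) = nQ / (1·√S) = 0.016 × 18.1 / (√0.012) = 2.644.
Trying y = 1.91 m: A R^(2/3) = 3.623 — high.
Trying y = 1.53 m: A R^(2/3) = 2.642 — matches.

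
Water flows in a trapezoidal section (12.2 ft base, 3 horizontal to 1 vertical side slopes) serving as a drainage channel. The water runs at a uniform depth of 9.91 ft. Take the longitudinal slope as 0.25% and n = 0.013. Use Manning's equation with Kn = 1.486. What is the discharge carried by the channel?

With bottom width b = 12.2 ft and side slope z = 3: A = (b + zy)y = (12.2 + 3×9.91)×9.91 = 415.5 ft²; P = b + 2y√(1+z²) = 12.2 + 2×9.91×3.162 = 74.88 ft.
Hydraulic radius R = A/P = 415.5/74.88 = 5.55 ft.
Manning's equation: Q = (1.486/n) A R^(2/3) S^(1/2) = (1.486/0.013) × 415.5 × 5.55^(2/3) × 0.0025^(1/2) = 7440 ft³/s.

Q = 7440 ft³/s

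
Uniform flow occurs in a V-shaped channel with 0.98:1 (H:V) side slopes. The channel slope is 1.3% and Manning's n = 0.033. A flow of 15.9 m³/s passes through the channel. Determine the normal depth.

Manning's equation rearranged: A R^(2/3) = nQ / (1·√S) = 0.033 × 15.9 / (√0.013) = 4.602.
Try y = 2.73 m: A R^(2/3) = 7.085 — over.
Try y = 2.06 m: A R^(2/3) = 3.344 — short.
Try y = 2.32 m: A R^(2/3) = 4.591 — ≈ 4.602.

y_n = 2.32 m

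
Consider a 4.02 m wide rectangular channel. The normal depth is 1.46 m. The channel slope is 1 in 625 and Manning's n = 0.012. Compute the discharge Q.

Q = 17.5 m³/s

Flow area A = b·y = 4.02 × 1.46 = 5.869 m². Wetted perimeter P = b + 2y = 4.02 + 2×1.46 = 6.94 m.
Hydraulic radius R = A/P = 5.869/6.94 = 0.8457 m.
Manning's equation: Q = (1/n) A R^(2/3) S^(1/2) = (1/0.012) × 5.869 × 0.8457^(2/3) × 0.0016^(1/2) = 17.5 m³/s.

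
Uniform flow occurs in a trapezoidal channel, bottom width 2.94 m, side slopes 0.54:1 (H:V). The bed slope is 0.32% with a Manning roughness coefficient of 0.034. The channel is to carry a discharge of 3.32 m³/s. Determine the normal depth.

Manning's equation rearranged: A R^(2/3) = nQ / (1·√S) = 0.034 × 3.32 / (√0.0032) = 1.995.
Trying y = 0.951 m: A R^(2/3) = 2.449 — too large.
Trying y = 0.714 m: A R^(2/3) = 1.536 — too small.
Trying y = 0.839 m: A R^(2/3) = 1.997 — close enough.

y_n = 0.839 m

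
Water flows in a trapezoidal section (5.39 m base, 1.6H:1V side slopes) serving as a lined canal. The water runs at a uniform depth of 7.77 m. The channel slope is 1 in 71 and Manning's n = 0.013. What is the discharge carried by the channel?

With bottom width b = 5.39 m and side slope z = 1.6: A = (b + zy)y = (5.39 + 1.6×7.77)×7.77 = 138.5 m²; P = b + 2y√(1+z²) = 5.39 + 2×7.77×1.887 = 34.71 m.
Hydraulic radius R = A/P = 138.5/34.71 = 3.989 m.
Manning's equation: Q = (1/n) A R^(2/3) S^(1/2) = (1/0.013) × 138.5 × 3.989^(2/3) × 0.01408^(1/2) = 3180 m³/s.

Q = 3180 m³/s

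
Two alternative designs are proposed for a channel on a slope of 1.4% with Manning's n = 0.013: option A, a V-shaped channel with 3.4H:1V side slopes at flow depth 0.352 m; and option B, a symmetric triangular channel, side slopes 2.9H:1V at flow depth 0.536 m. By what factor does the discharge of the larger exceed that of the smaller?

2.59

Channel A: For a triangular section with side slope z = 3.4: A = zy² = 3.4×0.352² = 0.4213 m²; P = 2y√(1+z²) = 2×0.352×3.544 = 2.495 m. Hydraulic radius R = A/P = 0.4213/2.495 = 0.1688 m. Q_A = (1/0.013)·0.4213·0.1688^(2/3)·√0.014 = 1.171 m³/s.
Channel B: For a triangular section with side slope z = 2.9: A = zy² = 2.9×0.536² = 0.8332 m²; P = 2y√(1+z²) = 2×0.536×3.068 = 3.288 m. Hydraulic radius R = A/P = 0.8332/3.288 = 0.2534 m. Q_B = (1/0.013)·0.8332·0.2534^(2/3)·√0.014 = 3.036 m³/s.
The larger discharge is 3.036 m³/s and the smaller is 1.171 m³/s; the ratio is 2.59.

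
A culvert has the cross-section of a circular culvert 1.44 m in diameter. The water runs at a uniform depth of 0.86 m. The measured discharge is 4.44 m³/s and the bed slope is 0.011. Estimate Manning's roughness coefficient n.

For a circular section of diameter D = 1.44 m at depth y = 0.86 m, the central angle is θ = 2 arccos(1 − 2y/D) = 3.533 rad. Then A = (D²/8)(θ − sin θ) = 1.015 m² and P = Dθ/2 = 2.544 m.
Hydraulic radius R = A/P = 1.015/2.544 = 0.3989 m.
Rearranging Manning's equation: n = (1/Q) A R^(2/3) S^(1/2) = (1/4.44) × 1.015 × 0.3989^(2/3) × √0.011 = 0.013.

n = 0.013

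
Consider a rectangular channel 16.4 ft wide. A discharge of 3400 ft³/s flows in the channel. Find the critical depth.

For a rectangular channel, critical depth y_c = (q²/g)^(1/3) where q = Q/b = 3400/16.4 = 207.3 ft²/s.
So y_c = (207.3²/32.2)^(1/3) = 11 ft.

y_c = 11 ft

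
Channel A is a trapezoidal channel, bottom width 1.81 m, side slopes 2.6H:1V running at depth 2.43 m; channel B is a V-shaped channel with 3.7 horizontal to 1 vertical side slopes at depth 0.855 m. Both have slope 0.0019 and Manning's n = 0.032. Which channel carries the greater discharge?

channel A

Channel A: With bottom width b = 1.81 m and side slope z = 2.6: A = (b + zy)y = (1.81 + 2.6×2.43)×2.43 = 19.75 m²; P = b + 2y√(1+z²) = 1.81 + 2×2.43×2.786 = 15.35 m. Hydraulic radius R = A/P = 19.75/15.35 = 1.287 m. Q_A = (1/0.032)·19.75·1.287^(2/3)·√0.0019 = 31.83 m³/s.
Channel B: For a triangular section with side slope z = 3.7: A = zy² = 3.7×0.855² = 2.705 m²; P = 2y√(1+z²) = 2×0.855×3.833 = 6.554 m. Hydraulic radius R = A/P = 2.705/6.554 = 0.4127 m. Q_B = (1/0.032)·2.705·0.4127^(2/3)·√0.0019 = 2.042 m³/s.
Q_A = 31.83 m³/s vs Q_B = 2.042 m³/s, so channel A carries more.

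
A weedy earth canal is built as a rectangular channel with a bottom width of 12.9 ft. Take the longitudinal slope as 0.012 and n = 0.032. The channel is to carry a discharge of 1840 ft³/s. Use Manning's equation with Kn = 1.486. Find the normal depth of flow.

Manning's equation rearranged: A R^(2/3) = nQ / (1.486·√S) = 0.032 × 1840 / (1.486 × √0.012) = 361.7.
Trying y = 9.88 ft: A R^(2/3) = 315.9 — too small.
Trying y = 12.1 ft: A R^(2/3) = 406.8 — too large.
Trying y = 11 ft: A R^(2/3) = 361.5 — matches.

y_n = 11 ft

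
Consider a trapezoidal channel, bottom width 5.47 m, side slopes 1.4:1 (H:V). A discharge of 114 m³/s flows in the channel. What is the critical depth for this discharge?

y_c = 2.78 m

At critical depth, Q² T / (g A³) = 1, i.e. A³/T = Q²/g = 114²/9.81 = 1325.
Try y = 2.21 m: A³/T = 581.5 — short.
Try y = 2.78 m: A³/T = 1330 — matches.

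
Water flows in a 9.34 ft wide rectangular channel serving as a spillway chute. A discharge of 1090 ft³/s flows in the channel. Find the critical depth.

For a rectangular channel, critical depth y_c = (q²/g)^(1/3) where q = Q/b = 1090/9.34 = 116.7 ft²/s.
So y_c = (116.7²/32.2)^(1/3) = 7.51 ft.

y_c = 7.51 ft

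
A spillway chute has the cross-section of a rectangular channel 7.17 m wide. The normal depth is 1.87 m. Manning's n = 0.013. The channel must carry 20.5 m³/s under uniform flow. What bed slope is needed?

S = 0.0003

Flow area A = b·y = 7.17 × 1.87 = 13.41 m². Wetted perimeter P = b + 2y = 7.17 + 2×1.87 = 10.91 m.
Hydraulic radius R = A/P = 13.41/10.91 = 1.229 m.
From Manning's equation, S = [nQ / (1 A R^(2/3))]² = [0.013 × 20.5 / (1 × 13.41 × 1.229^(2/3))]² = 0.0003.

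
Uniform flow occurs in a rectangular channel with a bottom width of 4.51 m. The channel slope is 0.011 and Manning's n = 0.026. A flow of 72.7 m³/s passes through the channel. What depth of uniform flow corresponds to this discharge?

Manning's equation rearranged: A R^(2/3) = nQ / (1·√S) = 0.026 × 72.7 / (√0.011) = 18.02.
At y = 2.67 m: A R^(2/3) = 13.77 — too small.
At y = 4.05 m: A R^(2/3) = 23.38 — too large.
At y = 3.29 m: A R^(2/3) = 18.02 — close enough.

y_n = 3.29 m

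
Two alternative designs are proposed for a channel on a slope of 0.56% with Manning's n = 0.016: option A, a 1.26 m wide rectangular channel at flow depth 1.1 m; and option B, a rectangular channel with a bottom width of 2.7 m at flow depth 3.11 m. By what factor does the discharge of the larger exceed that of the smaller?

Channel A: Flow area A = b·y = 1.26 × 1.1 = 1.386 m². Wetted perimeter P = b + 2y = 1.26 + 2×1.1 = 3.46 m. Hydraulic radius R = A/P = 1.386/3.46 = 0.4006 m. Q_A = (1/0.016)·1.386·0.4006^(2/3)·√0.0056 = 3.523 m³/s.
Channel B: Flow area A = b·y = 2.7 × 3.11 = 8.397 m². Wetted perimeter P = b + 2y = 2.7 + 2×3.11 = 8.92 m. Hydraulic radius R = A/P = 8.397/8.92 = 0.9414 m. Q_B = (1/0.016)·8.397·0.9414^(2/3)·√0.0056 = 37.72 m³/s.
The larger discharge is 37.72 m³/s and the smaller is 3.523 m³/s; the ratio is 10.7.

10.7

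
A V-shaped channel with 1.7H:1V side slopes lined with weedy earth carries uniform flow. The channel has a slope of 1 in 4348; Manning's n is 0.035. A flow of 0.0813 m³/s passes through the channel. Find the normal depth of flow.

y_n = 0.54 m

Manning's equation rearranged: A R^(2/3) = nQ / (1·√S) = 0.035 × 0.0813 / (√0.00023) = 0.1876.
At y = 0.643 m: A R^(2/3) = 0.2987 — too large.
At y = 0.441 m: A R^(2/3) = 0.1093 — too small.
At y = 0.54 m: A R^(2/3) = 0.1876 — close enough.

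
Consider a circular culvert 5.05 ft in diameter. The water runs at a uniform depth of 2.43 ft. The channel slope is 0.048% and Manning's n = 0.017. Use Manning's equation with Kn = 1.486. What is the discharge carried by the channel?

For a circular section of diameter D = 5.05 ft at depth y = 2.43 ft, the central angle is θ = 2 arccos(1 − 2y/D) = 3.066 rad. Then A = (D²/8)(θ − sin θ) = 9.535 ft² and P = Dθ/2 = 7.742 ft.
Hydraulic radius R = A/P = 9.535/7.742 = 1.232 ft.
Manning's equation: Q = (1.486/n) A R^(2/3) S^(1/2) = (1.486/0.017) × 9.535 × 1.232^(2/3) × 0.00048^(1/2) = 21 ft³/s.

Q = 21 ft³/s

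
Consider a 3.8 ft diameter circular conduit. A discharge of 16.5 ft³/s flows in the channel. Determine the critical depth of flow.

y_c = 1.21 ft

At critical depth, Q² T / (g A³) = 1, i.e. A³/T = Q²/g = 16.5²/32.2 = 8.455.
Try y = 1.52 ft: A³/T = 20.42 — high.
Try y = 1.21 ft: A³/T = 8.475 — matches.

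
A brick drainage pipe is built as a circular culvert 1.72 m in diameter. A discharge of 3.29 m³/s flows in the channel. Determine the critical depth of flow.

y_c = 0.904 m

At critical depth, Q² T / (g A³) = 1, i.e. A³/T = Q²/g = 3.29²/9.81 = 1.103.
At y = 0.764 m: A³/T = 0.5798 — too small.
At y = 1.03 m: A³/T = 1.817 — too large.
At y = 0.904 m: A³/T = 1.103 — close enough.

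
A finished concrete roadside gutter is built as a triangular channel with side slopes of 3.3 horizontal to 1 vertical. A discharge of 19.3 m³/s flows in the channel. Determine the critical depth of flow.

y_c = 1.47 m

At critical depth, Q² T / (g A³) = 1, i.e. A³/T = Q²/g = 19.3²/9.81 = 37.97.
Try y = 1.22 m: A³/T = 14.72 — too small.
Try y = 1.76 m: A³/T = 91.95 — too large.
Try y = 1.47 m: A³/T = 37.38 — ≈ 37.97.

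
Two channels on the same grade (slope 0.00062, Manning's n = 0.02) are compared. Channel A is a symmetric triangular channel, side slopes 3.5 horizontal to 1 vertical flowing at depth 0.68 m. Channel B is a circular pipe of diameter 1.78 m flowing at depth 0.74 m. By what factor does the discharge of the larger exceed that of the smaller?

1.46

Channel A: For a triangular section with side slope z = 3.5: A = zy² = 3.5×0.68² = 1.618 m²; P = 2y√(1+z²) = 2×0.68×3.64 = 4.95 m. Hydraulic radius R = A/P = 1.618/4.95 = 0.3269 m. Q_A = (1/0.02)·1.618·0.3269^(2/3)·√0.00062 = 0.9562 m³/s.
Channel B: For a circular section of diameter D = 1.78 m at depth y = 0.74 m, the central angle is θ = 2 arccos(1 − 2y/D) = 2.803 rad. Then A = (D²/8)(θ − sin θ) = 0.9785 m² and P = Dθ/2 = 2.495 m. Hydraulic radius R = A/P = 0.9785/2.495 = 0.3922 m. Q_B = (1/0.02)·0.9785·0.3922^(2/3)·√0.00062 = 0.6528 m³/s.
The larger discharge is 0.9562 m³/s and the smaller is 0.6528 m³/s; the ratio is 1.46.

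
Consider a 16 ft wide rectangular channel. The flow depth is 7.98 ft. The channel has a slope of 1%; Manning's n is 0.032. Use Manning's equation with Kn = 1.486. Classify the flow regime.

Flow area A = b·y = 16 × 7.98 = 127.7 ft². Wetted perimeter P = b + 2y = 16 + 2×7.98 = 31.96 ft.
Hydraulic radius R = A/P = 127.7/31.96 = 3.995 ft.
V = (1.486/n) R^(2/3) √S = (1.486/0.032) × 3.995^(2/3) × √0.01 = 11.69 ft/s. Hydraulic depth D_h = A/T = 127.7/16 = 7.98 ft.
Froude number Fr = V/√(g·D_h) = 11.69/√(32.2×7.98) = 0.729, which is less than 1, so the flow is subcritical.

subcritical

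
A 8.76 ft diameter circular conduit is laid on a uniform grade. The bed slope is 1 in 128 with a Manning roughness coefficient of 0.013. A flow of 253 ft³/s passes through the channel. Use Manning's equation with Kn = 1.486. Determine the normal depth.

Manning's equation rearranged: A R^(2/3) = nQ / (1.486·√S) = 0.013 × 253 / (1.486 × √0.007812) = 25.04.
At y = 3.48 ft: A R^(2/3) = 33.82 — over.
At y = 2.34 ft: A R^(2/3) = 15.87 — short.
At y = 2.96 ft: A R^(2/3) = 25 — ≈ 25.04.

y_n = 2.96 ft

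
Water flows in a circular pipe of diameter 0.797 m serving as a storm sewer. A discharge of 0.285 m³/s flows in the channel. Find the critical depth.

y_c = 0.319 m

At critical depth, Q² T / (g A³) = 1, i.e. A³/T = Q²/g = 0.285²/9.81 = 0.00828.
At y = 0.406 m: A³/T = 0.02091 — too large.
At y = 0.23 m: A³/T = 0.002349 — too small.
At y = 0.319 m: A³/T = 0.008307 — ≈ 0.00828.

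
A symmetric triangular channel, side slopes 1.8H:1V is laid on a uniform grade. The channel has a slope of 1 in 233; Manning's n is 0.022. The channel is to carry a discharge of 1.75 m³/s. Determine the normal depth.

Manning's equation rearranged: A R^(2/3) = nQ / (1·√S) = 0.022 × 1.75 / (√0.004292) = 0.5877.
Try y = 0.595 m: A R^(2/3) = 0.2596 — too small.
Try y = 0.808 m: A R^(2/3) = 0.5871 — close enough.

y_n = 0.808 m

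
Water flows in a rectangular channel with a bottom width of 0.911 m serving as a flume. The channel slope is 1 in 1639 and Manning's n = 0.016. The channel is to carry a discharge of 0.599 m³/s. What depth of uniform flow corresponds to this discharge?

y_n = 0.937 m

Manning's equation rearranged: A R^(2/3) = nQ / (1·√S) = 0.016 × 0.599 / (√0.0006101) = 0.388.
Try y = 0.723 m: A R^(2/3) = 0.2815 — low.
Try y = 1.2 m: A R^(2/3) = 0.5222 — high.
Try y = 0.937 m: A R^(2/3) = 0.388 — matches.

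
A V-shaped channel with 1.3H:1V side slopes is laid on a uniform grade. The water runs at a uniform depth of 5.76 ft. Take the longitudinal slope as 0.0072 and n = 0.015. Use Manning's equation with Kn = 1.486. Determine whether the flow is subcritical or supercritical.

For a triangular section with side slope z = 1.3: A = zy² = 1.3×5.76² = 43.13 ft²; P = 2y√(1+z²) = 2×5.76×1.64 = 18.89 ft.
Hydraulic radius R = A/P = 43.13/18.89 = 2.283 ft.
V = (1.486/n) R^(2/3) √S = (1.486/0.015) × 2.283^(2/3) × √0.0072 = 14.57 ft/s. Hydraulic depth D_h = A/T = 43.13/14.98 = 2.88 ft.
Froude number Fr = V/√(g·D_h) = 14.57/√(32.2×2.88) = 1.51, which is greater than 1, so the flow is supercritical.

supercritical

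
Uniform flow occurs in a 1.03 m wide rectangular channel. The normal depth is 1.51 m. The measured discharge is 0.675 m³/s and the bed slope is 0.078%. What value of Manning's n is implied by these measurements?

n = 0.034

Flow area A = b·y = 1.03 × 1.51 = 1.555 m². Wetted perimeter P = b + 2y = 1.03 + 2×1.51 = 4.05 m.
Hydraulic radius R = A/P = 1.555/4.05 = 0.384 m.
Rearranging Manning's equation: n = (1/Q) A R^(2/3) S^(1/2) = (1/0.675) × 1.555 × 0.384^(2/3) × √0.00078 = 0.034.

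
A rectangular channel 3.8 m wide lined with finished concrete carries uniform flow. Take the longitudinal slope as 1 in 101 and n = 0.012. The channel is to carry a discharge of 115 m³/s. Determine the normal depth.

y_n = 3.24 m

Manning's equation rearranged: A R^(2/3) = nQ / (1·√S) = 0.012 × 115 / (√0.009901) = 13.87.
Try y = 2.55 m: A R^(2/3) = 10.26 — too small.
Try y = 4.09 m: A R^(2/3) = 18.49 — too large.
Try y = 3.24 m: A R^(2/3) = 13.89 — close enough.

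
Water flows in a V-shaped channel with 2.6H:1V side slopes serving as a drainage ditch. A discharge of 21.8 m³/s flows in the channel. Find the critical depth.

At critical depth, Q² T / (g A³) = 1, i.e. A³/T = Q²/g = 21.8²/9.81 = 48.44.
Try y = 1.45 m: A³/T = 21.66 — low.
Try y = 2.12 m: A³/T = 144.7 — high.
Try y = 1.7 m: A³/T = 47.99 — close enough.

y_c = 1.7 m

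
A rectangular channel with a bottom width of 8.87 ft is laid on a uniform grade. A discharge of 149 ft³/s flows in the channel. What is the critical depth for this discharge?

For a rectangular channel, critical depth y_c = (q²/g)^(1/3) where q = Q/b = 149/8.87 = 16.8 ft²/s.
So y_c = (16.8²/32.2)^(1/3) = 2.06 ft.

y_c = 2.06 ft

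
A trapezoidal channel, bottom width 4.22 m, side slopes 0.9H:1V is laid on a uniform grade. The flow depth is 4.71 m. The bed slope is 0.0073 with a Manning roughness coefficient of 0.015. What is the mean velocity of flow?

V = 10.1 m/s

With bottom width b = 4.22 m and side slope z = 0.9: A = (b + zy)y = (4.22 + 0.9×4.71)×4.71 = 39.84 m²; P = b + 2y√(1+z²) = 4.22 + 2×4.71×1.345 = 16.89 m.
Hydraulic radius R = A/P = 39.84/16.89 = 2.358 m.
From Manning's equation, V = (1/n) R^(2/3) S^(1/2) = (1/0.015) × 2.358^(2/3) × 0.0073^(1/2) = 10.1 m/s.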